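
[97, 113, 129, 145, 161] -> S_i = 97 + 16*i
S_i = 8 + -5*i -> [8, 3, -2, -7, -12]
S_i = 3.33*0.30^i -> [3.33, 1.0, 0.3, 0.09, 0.03]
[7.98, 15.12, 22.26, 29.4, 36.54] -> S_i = 7.98 + 7.14*i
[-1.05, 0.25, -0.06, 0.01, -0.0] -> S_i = -1.05*(-0.24)^i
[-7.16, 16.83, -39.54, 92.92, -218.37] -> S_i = -7.16*(-2.35)^i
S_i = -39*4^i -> [-39, -156, -624, -2496, -9984]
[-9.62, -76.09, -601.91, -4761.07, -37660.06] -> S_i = -9.62*7.91^i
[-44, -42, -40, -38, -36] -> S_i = -44 + 2*i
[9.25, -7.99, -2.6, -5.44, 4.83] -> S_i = Random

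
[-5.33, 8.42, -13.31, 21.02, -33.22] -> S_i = -5.33*(-1.58)^i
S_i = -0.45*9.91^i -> [-0.45, -4.46, -44.19, -437.96, -4340.17]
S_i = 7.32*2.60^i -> [7.32, 19.03, 49.48, 128.66, 334.51]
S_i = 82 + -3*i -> [82, 79, 76, 73, 70]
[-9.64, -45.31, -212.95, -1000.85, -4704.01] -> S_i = -9.64*4.70^i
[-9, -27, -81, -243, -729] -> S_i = -9*3^i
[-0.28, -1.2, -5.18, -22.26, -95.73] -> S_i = -0.28*4.30^i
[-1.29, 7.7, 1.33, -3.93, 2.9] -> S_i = Random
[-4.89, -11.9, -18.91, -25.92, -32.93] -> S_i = -4.89 + -7.01*i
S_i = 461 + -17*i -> [461, 444, 427, 410, 393]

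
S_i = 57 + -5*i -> [57, 52, 47, 42, 37]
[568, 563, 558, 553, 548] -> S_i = 568 + -5*i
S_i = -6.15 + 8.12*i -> [-6.15, 1.97, 10.09, 18.21, 26.33]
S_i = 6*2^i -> [6, 12, 24, 48, 96]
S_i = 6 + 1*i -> [6, 7, 8, 9, 10]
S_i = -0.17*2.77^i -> [-0.17, -0.47, -1.3, -3.61, -10.01]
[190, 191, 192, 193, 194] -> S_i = 190 + 1*i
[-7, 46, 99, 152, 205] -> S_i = -7 + 53*i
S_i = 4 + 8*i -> [4, 12, 20, 28, 36]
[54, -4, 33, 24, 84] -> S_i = Random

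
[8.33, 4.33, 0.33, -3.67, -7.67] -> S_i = 8.33 + -4.00*i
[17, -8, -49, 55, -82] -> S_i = Random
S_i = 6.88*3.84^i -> [6.88, 26.42, 101.45, 389.57, 1495.94]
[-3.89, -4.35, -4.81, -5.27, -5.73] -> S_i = -3.89 + -0.46*i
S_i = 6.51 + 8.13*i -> [6.51, 14.64, 22.77, 30.9, 39.03]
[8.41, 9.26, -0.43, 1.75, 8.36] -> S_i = Random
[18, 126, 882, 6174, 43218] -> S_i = 18*7^i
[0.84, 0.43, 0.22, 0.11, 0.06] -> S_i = 0.84*0.51^i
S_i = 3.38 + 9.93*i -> [3.38, 13.31, 23.24, 33.17, 43.1]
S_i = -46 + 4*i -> [-46, -42, -38, -34, -30]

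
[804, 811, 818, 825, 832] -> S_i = 804 + 7*i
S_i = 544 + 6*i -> [544, 550, 556, 562, 568]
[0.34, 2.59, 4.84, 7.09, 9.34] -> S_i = 0.34 + 2.25*i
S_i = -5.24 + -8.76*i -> [-5.24, -14.0, -22.76, -31.52, -40.28]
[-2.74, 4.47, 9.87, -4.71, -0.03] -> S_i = Random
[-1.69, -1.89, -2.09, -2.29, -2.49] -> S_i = -1.69 + -0.20*i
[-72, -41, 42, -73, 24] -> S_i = Random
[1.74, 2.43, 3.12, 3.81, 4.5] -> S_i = 1.74 + 0.69*i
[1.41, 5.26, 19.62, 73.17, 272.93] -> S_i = 1.41*3.73^i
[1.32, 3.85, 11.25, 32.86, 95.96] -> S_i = 1.32*2.92^i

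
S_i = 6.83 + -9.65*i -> [6.83, -2.82, -12.47, -22.12, -31.77]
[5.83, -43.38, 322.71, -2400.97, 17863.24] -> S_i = 5.83*(-7.44)^i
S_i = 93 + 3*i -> [93, 96, 99, 102, 105]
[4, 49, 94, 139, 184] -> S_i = 4 + 45*i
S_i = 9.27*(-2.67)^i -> [9.27, -24.75, 66.08, -176.45, 471.11]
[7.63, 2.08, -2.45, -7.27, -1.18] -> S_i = Random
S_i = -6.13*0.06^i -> [-6.13, -0.37, -0.02, -0.0, -0.0]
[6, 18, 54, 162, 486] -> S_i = 6*3^i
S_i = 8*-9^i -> [8, -72, 648, -5832, 52488]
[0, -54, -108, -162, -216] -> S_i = 0 + -54*i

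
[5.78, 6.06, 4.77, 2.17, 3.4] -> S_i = Random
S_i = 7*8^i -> [7, 56, 448, 3584, 28672]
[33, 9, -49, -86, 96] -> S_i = Random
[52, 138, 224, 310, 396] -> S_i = 52 + 86*i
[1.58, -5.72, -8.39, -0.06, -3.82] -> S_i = Random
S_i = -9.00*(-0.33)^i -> [-9.0, 2.97, -0.98, 0.32, -0.11]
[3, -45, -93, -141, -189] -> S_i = 3 + -48*i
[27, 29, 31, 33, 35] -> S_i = 27 + 2*i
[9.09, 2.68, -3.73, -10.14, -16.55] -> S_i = 9.09 + -6.41*i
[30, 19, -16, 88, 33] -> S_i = Random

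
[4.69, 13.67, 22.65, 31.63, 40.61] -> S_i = 4.69 + 8.98*i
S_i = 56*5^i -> [56, 280, 1400, 7000, 35000]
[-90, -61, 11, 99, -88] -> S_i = Random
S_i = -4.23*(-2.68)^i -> [-4.23, 11.34, -30.38, 81.42, -218.21]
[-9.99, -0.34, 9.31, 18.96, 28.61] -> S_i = -9.99 + 9.65*i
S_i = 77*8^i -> [77, 616, 4928, 39424, 315392]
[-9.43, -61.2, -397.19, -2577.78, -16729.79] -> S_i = -9.43*6.49^i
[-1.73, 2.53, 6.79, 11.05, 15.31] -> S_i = -1.73 + 4.26*i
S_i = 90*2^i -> [90, 180, 360, 720, 1440]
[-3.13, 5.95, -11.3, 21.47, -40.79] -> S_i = -3.13*(-1.90)^i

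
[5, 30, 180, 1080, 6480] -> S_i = 5*6^i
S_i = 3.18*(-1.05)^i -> [3.18, -3.34, 3.51, -3.68, 3.87]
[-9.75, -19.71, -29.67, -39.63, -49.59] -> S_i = -9.75 + -9.96*i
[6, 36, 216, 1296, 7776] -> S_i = 6*6^i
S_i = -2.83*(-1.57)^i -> [-2.83, 4.44, -6.98, 10.95, -17.19]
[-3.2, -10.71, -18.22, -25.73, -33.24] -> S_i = -3.20 + -7.51*i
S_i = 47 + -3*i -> [47, 44, 41, 38, 35]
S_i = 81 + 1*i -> [81, 82, 83, 84, 85]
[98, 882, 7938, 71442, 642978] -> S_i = 98*9^i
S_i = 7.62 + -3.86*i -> [7.62, 3.76, -0.1, -3.96, -7.82]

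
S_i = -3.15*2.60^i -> [-3.15, -8.19, -21.29, -55.36, -143.95]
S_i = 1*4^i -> [1, 4, 16, 64, 256]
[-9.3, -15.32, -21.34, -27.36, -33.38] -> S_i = -9.30 + -6.02*i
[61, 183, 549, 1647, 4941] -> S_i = 61*3^i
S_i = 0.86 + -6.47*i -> [0.86, -5.61, -12.08, -18.55, -25.02]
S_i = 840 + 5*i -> [840, 845, 850, 855, 860]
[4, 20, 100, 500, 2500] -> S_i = 4*5^i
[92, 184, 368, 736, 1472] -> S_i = 92*2^i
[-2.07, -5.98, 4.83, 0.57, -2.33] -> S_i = Random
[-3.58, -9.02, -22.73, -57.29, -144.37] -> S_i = -3.58*2.52^i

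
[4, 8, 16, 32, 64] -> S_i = 4*2^i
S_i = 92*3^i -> [92, 276, 828, 2484, 7452]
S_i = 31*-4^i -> [31, -124, 496, -1984, 7936]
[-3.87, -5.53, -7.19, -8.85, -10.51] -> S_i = -3.87 + -1.66*i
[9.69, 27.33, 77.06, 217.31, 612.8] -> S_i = 9.69*2.82^i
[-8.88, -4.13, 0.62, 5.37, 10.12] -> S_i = -8.88 + 4.75*i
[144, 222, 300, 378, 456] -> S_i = 144 + 78*i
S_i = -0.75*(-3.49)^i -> [-0.75, 2.62, -9.14, 31.88, -111.27]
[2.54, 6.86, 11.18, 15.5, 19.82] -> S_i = 2.54 + 4.32*i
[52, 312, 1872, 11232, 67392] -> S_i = 52*6^i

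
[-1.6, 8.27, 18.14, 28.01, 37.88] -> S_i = -1.60 + 9.87*i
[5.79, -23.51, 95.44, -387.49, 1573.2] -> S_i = 5.79*(-4.06)^i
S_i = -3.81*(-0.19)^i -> [-3.81, 0.72, -0.14, 0.03, -0.0]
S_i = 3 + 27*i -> [3, 30, 57, 84, 111]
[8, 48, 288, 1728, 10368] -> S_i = 8*6^i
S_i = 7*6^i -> [7, 42, 252, 1512, 9072]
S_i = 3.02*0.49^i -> [3.02, 1.48, 0.73, 0.36, 0.17]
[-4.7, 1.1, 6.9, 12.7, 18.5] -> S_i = -4.70 + 5.80*i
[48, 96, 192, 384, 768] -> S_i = 48*2^i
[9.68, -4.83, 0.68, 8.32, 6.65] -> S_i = Random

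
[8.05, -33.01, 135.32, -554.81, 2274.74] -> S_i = 8.05*(-4.10)^i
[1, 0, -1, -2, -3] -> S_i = 1 + -1*i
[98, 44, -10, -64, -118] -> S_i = 98 + -54*i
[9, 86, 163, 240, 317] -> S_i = 9 + 77*i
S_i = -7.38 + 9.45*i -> [-7.38, 2.07, 11.52, 20.97, 30.42]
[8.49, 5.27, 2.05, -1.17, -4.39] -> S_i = 8.49 + -3.22*i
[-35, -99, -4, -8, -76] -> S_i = Random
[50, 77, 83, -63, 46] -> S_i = Random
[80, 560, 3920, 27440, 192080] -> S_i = 80*7^i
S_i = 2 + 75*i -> [2, 77, 152, 227, 302]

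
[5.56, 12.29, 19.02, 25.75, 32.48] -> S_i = 5.56 + 6.73*i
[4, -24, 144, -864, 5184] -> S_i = 4*-6^i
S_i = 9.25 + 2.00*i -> [9.25, 11.25, 13.25, 15.25, 17.25]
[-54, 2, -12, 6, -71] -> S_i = Random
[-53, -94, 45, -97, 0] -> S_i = Random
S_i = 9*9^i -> [9, 81, 729, 6561, 59049]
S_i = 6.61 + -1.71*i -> [6.61, 4.9, 3.19, 1.48, -0.23]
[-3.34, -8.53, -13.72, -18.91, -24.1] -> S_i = -3.34 + -5.19*i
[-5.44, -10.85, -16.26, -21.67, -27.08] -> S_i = -5.44 + -5.41*i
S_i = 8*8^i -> [8, 64, 512, 4096, 32768]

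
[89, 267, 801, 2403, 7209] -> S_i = 89*3^i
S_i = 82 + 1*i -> [82, 83, 84, 85, 86]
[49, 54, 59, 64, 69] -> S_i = 49 + 5*i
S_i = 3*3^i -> [3, 9, 27, 81, 243]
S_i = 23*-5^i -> [23, -115, 575, -2875, 14375]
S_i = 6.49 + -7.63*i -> [6.49, -1.14, -8.77, -16.4, -24.03]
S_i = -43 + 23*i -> [-43, -20, 3, 26, 49]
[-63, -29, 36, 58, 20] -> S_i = Random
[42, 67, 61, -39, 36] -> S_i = Random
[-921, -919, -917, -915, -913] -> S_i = -921 + 2*i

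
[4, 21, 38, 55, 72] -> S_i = 4 + 17*i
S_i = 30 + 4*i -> [30, 34, 38, 42, 46]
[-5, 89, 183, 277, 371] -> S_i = -5 + 94*i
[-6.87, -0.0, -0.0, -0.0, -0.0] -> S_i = -6.87*0.00^i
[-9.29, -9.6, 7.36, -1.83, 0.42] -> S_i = Random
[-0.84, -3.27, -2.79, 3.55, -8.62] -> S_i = Random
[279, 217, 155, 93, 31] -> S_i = 279 + -62*i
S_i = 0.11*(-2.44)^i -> [0.11, -0.27, 0.65, -1.6, 3.9]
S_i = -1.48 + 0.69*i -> [-1.48, -0.79, -0.1, 0.59, 1.28]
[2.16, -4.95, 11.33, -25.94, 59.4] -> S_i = 2.16*(-2.29)^i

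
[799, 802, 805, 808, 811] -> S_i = 799 + 3*i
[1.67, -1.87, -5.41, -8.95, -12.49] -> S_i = 1.67 + -3.54*i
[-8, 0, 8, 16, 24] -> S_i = -8 + 8*i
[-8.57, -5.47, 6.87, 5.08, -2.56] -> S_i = Random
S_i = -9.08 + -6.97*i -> [-9.08, -16.05, -23.02, -29.99, -36.96]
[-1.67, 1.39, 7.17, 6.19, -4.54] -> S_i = Random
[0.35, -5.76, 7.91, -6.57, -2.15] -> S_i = Random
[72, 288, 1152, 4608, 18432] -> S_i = 72*4^i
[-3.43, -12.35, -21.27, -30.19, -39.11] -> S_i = -3.43 + -8.92*i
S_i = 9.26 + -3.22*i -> [9.26, 6.04, 2.82, -0.4, -3.62]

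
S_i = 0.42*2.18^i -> [0.42, 0.92, 2.0, 4.35, 9.49]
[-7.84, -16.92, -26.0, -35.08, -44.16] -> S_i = -7.84 + -9.08*i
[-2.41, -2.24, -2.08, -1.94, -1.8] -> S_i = -2.41*0.93^i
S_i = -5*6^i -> [-5, -30, -180, -1080, -6480]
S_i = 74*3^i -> [74, 222, 666, 1998, 5994]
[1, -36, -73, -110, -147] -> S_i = 1 + -37*i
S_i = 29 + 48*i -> [29, 77, 125, 173, 221]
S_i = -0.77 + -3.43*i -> [-0.77, -4.2, -7.63, -11.06, -14.49]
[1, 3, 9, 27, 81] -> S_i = 1*3^i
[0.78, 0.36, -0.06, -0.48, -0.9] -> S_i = 0.78 + -0.42*i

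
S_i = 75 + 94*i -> [75, 169, 263, 357, 451]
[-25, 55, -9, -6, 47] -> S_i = Random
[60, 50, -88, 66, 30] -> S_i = Random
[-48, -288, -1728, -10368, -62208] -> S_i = -48*6^i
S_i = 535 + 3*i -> [535, 538, 541, 544, 547]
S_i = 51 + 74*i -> [51, 125, 199, 273, 347]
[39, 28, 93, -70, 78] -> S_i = Random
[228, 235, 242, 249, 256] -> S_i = 228 + 7*i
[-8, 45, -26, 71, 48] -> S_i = Random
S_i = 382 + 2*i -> [382, 384, 386, 388, 390]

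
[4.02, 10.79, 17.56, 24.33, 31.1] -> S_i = 4.02 + 6.77*i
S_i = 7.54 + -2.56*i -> [7.54, 4.98, 2.42, -0.14, -2.7]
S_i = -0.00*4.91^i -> [-0.0, -0.0, -0.0, -0.0, -0.0]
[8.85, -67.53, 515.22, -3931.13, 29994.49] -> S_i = 8.85*(-7.63)^i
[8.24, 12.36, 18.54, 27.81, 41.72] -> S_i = 8.24*1.50^i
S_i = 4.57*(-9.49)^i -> [4.57, -43.37, 411.57, -3905.84, 37066.45]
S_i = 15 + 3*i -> [15, 18, 21, 24, 27]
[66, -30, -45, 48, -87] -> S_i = Random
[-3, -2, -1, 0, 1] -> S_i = -3 + 1*i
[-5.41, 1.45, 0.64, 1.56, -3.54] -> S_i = Random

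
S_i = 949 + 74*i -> [949, 1023, 1097, 1171, 1245]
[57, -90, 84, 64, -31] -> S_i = Random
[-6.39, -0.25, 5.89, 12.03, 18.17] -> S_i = -6.39 + 6.14*i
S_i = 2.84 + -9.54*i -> [2.84, -6.7, -16.24, -25.78, -35.32]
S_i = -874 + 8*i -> [-874, -866, -858, -850, -842]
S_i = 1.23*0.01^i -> [1.23, 0.01, 0.0, 0.0, 0.0]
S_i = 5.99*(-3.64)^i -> [5.99, -21.8, 79.37, -288.89, 1051.56]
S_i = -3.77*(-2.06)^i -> [-3.77, 7.77, -16.0, 32.96, -67.89]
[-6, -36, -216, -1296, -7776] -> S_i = -6*6^i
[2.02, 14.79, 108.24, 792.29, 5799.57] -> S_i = 2.02*7.32^i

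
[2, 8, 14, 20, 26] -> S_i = 2 + 6*i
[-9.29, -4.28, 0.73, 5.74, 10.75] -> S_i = -9.29 + 5.01*i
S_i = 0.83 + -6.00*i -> [0.83, -5.17, -11.17, -17.17, -23.17]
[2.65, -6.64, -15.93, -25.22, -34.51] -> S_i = 2.65 + -9.29*i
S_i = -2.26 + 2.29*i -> [-2.26, 0.03, 2.32, 4.61, 6.9]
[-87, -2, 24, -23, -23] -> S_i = Random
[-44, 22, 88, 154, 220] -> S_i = -44 + 66*i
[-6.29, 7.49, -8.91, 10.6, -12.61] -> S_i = -6.29*(-1.19)^i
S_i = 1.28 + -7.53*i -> [1.28, -6.25, -13.78, -21.31, -28.84]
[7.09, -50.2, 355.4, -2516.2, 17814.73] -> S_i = 7.09*(-7.08)^i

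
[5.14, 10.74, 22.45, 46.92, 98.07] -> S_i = 5.14*2.09^i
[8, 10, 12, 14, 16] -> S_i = 8 + 2*i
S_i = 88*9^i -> [88, 792, 7128, 64152, 577368]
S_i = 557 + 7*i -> [557, 564, 571, 578, 585]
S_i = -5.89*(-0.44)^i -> [-5.89, 2.59, -1.14, 0.5, -0.22]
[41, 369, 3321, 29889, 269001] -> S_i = 41*9^i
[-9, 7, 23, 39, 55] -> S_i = -9 + 16*i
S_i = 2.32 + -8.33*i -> [2.32, -6.01, -14.34, -22.67, -31.0]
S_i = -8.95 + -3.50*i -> [-8.95, -12.45, -15.95, -19.45, -22.95]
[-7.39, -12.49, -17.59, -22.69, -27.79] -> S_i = -7.39 + -5.10*i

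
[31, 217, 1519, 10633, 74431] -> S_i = 31*7^i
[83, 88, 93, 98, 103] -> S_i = 83 + 5*i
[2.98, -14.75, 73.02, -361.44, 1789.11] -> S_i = 2.98*(-4.95)^i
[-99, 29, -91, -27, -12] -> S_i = Random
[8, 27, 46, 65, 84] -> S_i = 8 + 19*i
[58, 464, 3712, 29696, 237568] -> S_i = 58*8^i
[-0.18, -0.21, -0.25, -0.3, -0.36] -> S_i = -0.18*1.19^i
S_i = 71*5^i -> [71, 355, 1775, 8875, 44375]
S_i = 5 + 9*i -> [5, 14, 23, 32, 41]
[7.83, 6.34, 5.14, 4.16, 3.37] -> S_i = 7.83*0.81^i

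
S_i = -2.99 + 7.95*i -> [-2.99, 4.96, 12.91, 20.86, 28.81]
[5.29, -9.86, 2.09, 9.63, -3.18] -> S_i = Random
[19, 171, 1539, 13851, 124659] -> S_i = 19*9^i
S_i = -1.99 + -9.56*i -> [-1.99, -11.55, -21.11, -30.67, -40.23]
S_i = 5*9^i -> [5, 45, 405, 3645, 32805]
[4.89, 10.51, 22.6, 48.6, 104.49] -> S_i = 4.89*2.15^i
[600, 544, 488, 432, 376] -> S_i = 600 + -56*i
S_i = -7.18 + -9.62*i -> [-7.18, -16.8, -26.42, -36.04, -45.66]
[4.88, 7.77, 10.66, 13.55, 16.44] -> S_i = 4.88 + 2.89*i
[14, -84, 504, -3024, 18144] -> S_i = 14*-6^i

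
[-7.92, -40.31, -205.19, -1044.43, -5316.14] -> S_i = -7.92*5.09^i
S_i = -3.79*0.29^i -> [-3.79, -1.1, -0.32, -0.09, -0.03]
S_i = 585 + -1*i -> [585, 584, 583, 582, 581]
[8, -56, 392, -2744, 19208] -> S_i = 8*-7^i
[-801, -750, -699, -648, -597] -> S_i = -801 + 51*i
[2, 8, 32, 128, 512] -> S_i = 2*4^i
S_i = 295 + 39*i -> [295, 334, 373, 412, 451]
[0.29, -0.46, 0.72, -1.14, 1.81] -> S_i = 0.29*(-1.58)^i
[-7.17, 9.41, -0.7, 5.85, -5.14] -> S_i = Random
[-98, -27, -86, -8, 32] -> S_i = Random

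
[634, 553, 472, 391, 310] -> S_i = 634 + -81*i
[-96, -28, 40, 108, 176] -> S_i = -96 + 68*i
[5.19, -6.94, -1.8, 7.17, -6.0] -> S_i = Random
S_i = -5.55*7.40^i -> [-5.55, -41.07, -303.92, -2248.99, -16642.55]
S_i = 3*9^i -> [3, 27, 243, 2187, 19683]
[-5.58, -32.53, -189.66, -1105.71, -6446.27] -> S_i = -5.58*5.83^i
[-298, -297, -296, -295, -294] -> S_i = -298 + 1*i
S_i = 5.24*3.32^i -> [5.24, 17.4, 57.76, 191.75, 636.62]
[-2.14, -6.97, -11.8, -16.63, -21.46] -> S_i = -2.14 + -4.83*i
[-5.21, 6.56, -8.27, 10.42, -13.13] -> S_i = -5.21*(-1.26)^i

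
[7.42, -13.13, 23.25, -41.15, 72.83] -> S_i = 7.42*(-1.77)^i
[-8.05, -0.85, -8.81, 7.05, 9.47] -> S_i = Random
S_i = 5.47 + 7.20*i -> [5.47, 12.67, 19.87, 27.07, 34.27]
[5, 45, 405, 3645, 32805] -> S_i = 5*9^i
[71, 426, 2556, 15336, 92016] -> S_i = 71*6^i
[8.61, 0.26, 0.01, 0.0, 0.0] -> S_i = 8.61*0.03^i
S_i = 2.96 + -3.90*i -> [2.96, -0.94, -4.84, -8.74, -12.64]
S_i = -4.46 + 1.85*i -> [-4.46, -2.61, -0.76, 1.09, 2.94]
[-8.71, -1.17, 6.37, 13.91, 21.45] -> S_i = -8.71 + 7.54*i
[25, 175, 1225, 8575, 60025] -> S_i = 25*7^i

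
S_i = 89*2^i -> [89, 178, 356, 712, 1424]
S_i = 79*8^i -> [79, 632, 5056, 40448, 323584]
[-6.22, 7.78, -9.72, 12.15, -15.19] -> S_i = -6.22*(-1.25)^i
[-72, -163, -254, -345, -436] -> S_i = -72 + -91*i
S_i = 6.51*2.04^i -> [6.51, 13.28, 27.09, 55.27, 112.75]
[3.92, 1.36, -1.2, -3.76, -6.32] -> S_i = 3.92 + -2.56*i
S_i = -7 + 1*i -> [-7, -6, -5, -4, -3]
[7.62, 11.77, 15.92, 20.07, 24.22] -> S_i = 7.62 + 4.15*i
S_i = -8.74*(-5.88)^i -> [-8.74, 51.39, -302.18, 1776.82, -10447.7]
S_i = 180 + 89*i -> [180, 269, 358, 447, 536]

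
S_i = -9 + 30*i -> [-9, 21, 51, 81, 111]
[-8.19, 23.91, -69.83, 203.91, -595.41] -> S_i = -8.19*(-2.92)^i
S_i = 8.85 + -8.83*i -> [8.85, 0.02, -8.81, -17.64, -26.47]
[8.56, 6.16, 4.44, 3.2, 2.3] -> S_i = 8.56*0.72^i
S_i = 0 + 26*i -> [0, 26, 52, 78, 104]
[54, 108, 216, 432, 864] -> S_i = 54*2^i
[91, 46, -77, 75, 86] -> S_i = Random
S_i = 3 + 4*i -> [3, 7, 11, 15, 19]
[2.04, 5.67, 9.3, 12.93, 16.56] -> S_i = 2.04 + 3.63*i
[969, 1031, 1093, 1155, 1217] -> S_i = 969 + 62*i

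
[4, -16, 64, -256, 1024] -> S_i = 4*-4^i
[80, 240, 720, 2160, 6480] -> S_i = 80*3^i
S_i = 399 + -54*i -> [399, 345, 291, 237, 183]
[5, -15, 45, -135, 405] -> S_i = 5*-3^i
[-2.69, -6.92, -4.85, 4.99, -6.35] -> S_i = Random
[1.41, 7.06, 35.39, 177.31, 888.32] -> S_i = 1.41*5.01^i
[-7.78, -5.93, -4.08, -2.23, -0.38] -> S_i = -7.78 + 1.85*i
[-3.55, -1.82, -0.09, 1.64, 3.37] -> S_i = -3.55 + 1.73*i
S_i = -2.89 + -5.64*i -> [-2.89, -8.53, -14.17, -19.81, -25.45]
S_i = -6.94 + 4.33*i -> [-6.94, -2.61, 1.72, 6.05, 10.38]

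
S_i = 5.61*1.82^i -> [5.61, 10.21, 18.58, 33.82, 61.55]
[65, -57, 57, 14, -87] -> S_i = Random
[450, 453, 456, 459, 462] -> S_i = 450 + 3*i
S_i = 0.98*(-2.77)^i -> [0.98, -2.71, 7.52, -20.83, 57.7]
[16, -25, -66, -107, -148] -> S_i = 16 + -41*i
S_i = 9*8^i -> [9, 72, 576, 4608, 36864]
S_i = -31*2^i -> [-31, -62, -124, -248, -496]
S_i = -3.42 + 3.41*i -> [-3.42, -0.01, 3.4, 6.81, 10.22]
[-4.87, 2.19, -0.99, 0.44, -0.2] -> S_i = -4.87*(-0.45)^i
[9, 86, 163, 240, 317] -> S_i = 9 + 77*i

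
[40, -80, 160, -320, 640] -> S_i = 40*-2^i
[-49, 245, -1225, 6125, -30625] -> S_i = -49*-5^i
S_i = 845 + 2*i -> [845, 847, 849, 851, 853]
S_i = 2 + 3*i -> [2, 5, 8, 11, 14]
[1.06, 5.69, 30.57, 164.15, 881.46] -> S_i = 1.06*5.37^i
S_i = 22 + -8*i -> [22, 14, 6, -2, -10]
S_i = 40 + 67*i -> [40, 107, 174, 241, 308]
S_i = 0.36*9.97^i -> [0.36, 3.59, 35.78, 356.77, 3556.99]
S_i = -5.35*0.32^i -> [-5.35, -1.71, -0.55, -0.18, -0.06]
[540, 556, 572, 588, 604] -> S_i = 540 + 16*i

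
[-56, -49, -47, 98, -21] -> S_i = Random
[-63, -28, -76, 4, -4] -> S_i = Random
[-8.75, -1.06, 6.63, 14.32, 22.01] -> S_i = -8.75 + 7.69*i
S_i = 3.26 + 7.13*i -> [3.26, 10.39, 17.52, 24.65, 31.78]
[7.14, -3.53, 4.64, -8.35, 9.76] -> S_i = Random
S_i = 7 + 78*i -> [7, 85, 163, 241, 319]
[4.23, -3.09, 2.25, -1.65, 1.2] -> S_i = 4.23*(-0.73)^i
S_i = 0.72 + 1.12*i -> [0.72, 1.84, 2.96, 4.08, 5.2]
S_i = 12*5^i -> [12, 60, 300, 1500, 7500]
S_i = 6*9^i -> [6, 54, 486, 4374, 39366]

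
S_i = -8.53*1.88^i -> [-8.53, -16.04, -30.15, -56.68, -106.56]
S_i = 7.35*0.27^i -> [7.35, 1.98, 0.54, 0.14, 0.04]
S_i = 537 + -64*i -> [537, 473, 409, 345, 281]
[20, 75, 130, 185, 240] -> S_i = 20 + 55*i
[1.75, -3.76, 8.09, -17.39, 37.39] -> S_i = 1.75*(-2.15)^i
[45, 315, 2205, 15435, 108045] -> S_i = 45*7^i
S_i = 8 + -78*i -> [8, -70, -148, -226, -304]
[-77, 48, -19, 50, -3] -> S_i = Random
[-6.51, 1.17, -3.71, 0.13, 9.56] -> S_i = Random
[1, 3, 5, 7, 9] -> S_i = 1 + 2*i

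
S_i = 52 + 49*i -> [52, 101, 150, 199, 248]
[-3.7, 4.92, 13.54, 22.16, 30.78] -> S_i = -3.70 + 8.62*i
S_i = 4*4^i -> [4, 16, 64, 256, 1024]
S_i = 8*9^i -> [8, 72, 648, 5832, 52488]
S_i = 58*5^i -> [58, 290, 1450, 7250, 36250]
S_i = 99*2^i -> [99, 198, 396, 792, 1584]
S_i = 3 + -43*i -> [3, -40, -83, -126, -169]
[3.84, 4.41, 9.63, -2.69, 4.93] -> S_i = Random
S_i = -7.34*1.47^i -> [-7.34, -10.79, -15.86, -23.32, -34.27]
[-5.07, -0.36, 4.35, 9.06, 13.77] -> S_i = -5.07 + 4.71*i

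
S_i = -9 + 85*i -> [-9, 76, 161, 246, 331]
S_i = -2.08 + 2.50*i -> [-2.08, 0.42, 2.92, 5.42, 7.92]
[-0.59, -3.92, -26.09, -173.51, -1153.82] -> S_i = -0.59*6.65^i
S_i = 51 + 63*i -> [51, 114, 177, 240, 303]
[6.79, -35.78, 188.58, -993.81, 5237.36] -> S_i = 6.79*(-5.27)^i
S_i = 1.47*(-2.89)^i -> [1.47, -4.25, 12.28, -35.48, 102.54]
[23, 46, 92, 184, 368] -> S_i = 23*2^i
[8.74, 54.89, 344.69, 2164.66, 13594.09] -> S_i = 8.74*6.28^i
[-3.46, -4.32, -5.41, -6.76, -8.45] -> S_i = -3.46*1.25^i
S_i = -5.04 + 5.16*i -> [-5.04, 0.12, 5.28, 10.44, 15.6]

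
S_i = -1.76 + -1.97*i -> [-1.76, -3.73, -5.7, -7.67, -9.64]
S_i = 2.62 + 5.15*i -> [2.62, 7.77, 12.92, 18.07, 23.22]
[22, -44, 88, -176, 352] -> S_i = 22*-2^i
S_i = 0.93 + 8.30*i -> [0.93, 9.23, 17.53, 25.83, 34.13]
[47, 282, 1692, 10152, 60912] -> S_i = 47*6^i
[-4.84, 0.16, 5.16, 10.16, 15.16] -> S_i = -4.84 + 5.00*i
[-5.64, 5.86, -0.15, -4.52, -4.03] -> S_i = Random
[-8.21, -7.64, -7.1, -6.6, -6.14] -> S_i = -8.21*0.93^i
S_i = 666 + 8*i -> [666, 674, 682, 690, 698]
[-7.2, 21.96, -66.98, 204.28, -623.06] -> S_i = -7.20*(-3.05)^i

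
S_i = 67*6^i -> [67, 402, 2412, 14472, 86832]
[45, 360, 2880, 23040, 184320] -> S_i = 45*8^i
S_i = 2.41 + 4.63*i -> [2.41, 7.04, 11.67, 16.3, 20.93]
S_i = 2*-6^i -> [2, -12, 72, -432, 2592]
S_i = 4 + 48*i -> [4, 52, 100, 148, 196]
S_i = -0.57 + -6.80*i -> [-0.57, -7.37, -14.17, -20.97, -27.77]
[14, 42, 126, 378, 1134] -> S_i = 14*3^i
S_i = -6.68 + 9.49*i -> [-6.68, 2.81, 12.3, 21.79, 31.28]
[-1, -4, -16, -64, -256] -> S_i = -1*4^i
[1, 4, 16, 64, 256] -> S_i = 1*4^i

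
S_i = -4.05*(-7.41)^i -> [-4.05, 30.01, -222.38, 1647.82, -12210.34]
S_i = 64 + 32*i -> [64, 96, 128, 160, 192]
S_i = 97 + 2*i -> [97, 99, 101, 103, 105]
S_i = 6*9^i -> [6, 54, 486, 4374, 39366]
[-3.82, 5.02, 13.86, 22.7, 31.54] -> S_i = -3.82 + 8.84*i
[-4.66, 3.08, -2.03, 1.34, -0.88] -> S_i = -4.66*(-0.66)^i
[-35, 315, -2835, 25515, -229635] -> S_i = -35*-9^i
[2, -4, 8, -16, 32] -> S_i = 2*-2^i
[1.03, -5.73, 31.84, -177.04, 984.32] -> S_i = 1.03*(-5.56)^i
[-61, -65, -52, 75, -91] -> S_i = Random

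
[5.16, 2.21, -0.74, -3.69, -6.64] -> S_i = 5.16 + -2.95*i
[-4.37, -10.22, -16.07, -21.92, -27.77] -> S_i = -4.37 + -5.85*i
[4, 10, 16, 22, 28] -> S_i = 4 + 6*i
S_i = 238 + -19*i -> [238, 219, 200, 181, 162]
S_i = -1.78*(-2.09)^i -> [-1.78, 3.72, -7.78, 16.25, -33.96]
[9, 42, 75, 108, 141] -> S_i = 9 + 33*i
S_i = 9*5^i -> [9, 45, 225, 1125, 5625]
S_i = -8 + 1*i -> [-8, -7, -6, -5, -4]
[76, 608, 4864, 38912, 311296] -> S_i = 76*8^i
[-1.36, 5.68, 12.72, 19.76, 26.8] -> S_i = -1.36 + 7.04*i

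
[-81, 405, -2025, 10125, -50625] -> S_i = -81*-5^i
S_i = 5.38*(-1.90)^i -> [5.38, -10.22, 19.42, -36.9, 70.11]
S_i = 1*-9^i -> [1, -9, 81, -729, 6561]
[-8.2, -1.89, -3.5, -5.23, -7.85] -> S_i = Random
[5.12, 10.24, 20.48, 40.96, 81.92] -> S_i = 5.12*2.00^i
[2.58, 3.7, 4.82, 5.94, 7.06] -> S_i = 2.58 + 1.12*i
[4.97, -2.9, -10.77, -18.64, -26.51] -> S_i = 4.97 + -7.87*i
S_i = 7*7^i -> [7, 49, 343, 2401, 16807]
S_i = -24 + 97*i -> [-24, 73, 170, 267, 364]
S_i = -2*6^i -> [-2, -12, -72, -432, -2592]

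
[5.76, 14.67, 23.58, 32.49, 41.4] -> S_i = 5.76 + 8.91*i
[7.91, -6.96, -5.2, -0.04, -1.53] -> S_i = Random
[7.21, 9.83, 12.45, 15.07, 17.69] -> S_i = 7.21 + 2.62*i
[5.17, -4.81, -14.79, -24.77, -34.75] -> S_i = 5.17 + -9.98*i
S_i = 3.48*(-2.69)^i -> [3.48, -9.36, 25.18, -67.74, 182.22]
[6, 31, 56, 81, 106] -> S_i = 6 + 25*i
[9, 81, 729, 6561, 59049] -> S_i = 9*9^i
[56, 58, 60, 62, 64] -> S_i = 56 + 2*i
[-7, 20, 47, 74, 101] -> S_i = -7 + 27*i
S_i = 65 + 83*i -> [65, 148, 231, 314, 397]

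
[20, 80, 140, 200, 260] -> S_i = 20 + 60*i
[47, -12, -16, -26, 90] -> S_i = Random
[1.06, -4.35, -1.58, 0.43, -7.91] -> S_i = Random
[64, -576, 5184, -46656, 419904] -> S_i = 64*-9^i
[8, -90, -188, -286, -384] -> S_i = 8 + -98*i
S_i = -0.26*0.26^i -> [-0.26, -0.07, -0.02, -0.0, -0.0]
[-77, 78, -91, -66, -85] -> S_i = Random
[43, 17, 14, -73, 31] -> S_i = Random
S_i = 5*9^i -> [5, 45, 405, 3645, 32805]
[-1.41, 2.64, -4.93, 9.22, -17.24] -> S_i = -1.41*(-1.87)^i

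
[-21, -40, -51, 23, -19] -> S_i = Random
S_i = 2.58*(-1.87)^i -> [2.58, -4.82, 9.02, -16.87, 31.55]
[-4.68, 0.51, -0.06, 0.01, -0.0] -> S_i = -4.68*(-0.11)^i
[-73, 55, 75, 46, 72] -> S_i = Random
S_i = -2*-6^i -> [-2, 12, -72, 432, -2592]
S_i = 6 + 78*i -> [6, 84, 162, 240, 318]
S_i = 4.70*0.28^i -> [4.7, 1.32, 0.37, 0.1, 0.03]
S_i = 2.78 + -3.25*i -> [2.78, -0.47, -3.72, -6.97, -10.22]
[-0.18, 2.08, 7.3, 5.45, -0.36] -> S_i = Random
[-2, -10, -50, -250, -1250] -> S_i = -2*5^i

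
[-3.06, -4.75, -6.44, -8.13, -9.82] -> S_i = -3.06 + -1.69*i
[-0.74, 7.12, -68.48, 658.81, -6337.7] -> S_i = -0.74*(-9.62)^i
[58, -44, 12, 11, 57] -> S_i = Random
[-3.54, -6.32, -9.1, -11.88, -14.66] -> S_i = -3.54 + -2.78*i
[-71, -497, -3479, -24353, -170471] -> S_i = -71*7^i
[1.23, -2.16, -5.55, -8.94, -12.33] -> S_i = 1.23 + -3.39*i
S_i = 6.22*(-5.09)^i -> [6.22, -31.66, 161.15, -820.25, 4175.05]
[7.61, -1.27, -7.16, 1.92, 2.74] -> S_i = Random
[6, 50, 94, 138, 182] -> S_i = 6 + 44*i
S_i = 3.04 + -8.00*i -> [3.04, -4.96, -12.96, -20.96, -28.96]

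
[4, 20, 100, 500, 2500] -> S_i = 4*5^i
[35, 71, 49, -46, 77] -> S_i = Random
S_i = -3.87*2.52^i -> [-3.87, -9.75, -24.58, -61.93, -156.07]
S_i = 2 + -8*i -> [2, -6, -14, -22, -30]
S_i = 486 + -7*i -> [486, 479, 472, 465, 458]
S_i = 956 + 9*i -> [956, 965, 974, 983, 992]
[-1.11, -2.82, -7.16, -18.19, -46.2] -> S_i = -1.11*2.54^i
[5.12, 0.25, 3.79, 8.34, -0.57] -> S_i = Random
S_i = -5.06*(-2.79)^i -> [-5.06, 14.12, -39.39, 109.89, -306.6]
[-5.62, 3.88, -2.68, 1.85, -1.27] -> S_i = -5.62*(-0.69)^i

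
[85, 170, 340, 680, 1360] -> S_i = 85*2^i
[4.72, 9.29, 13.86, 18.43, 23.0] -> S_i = 4.72 + 4.57*i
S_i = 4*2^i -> [4, 8, 16, 32, 64]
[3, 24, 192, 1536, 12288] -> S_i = 3*8^i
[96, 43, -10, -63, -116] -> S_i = 96 + -53*i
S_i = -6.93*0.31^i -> [-6.93, -2.15, -0.67, -0.21, -0.06]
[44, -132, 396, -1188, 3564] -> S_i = 44*-3^i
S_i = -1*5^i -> [-1, -5, -25, -125, -625]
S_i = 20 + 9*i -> [20, 29, 38, 47, 56]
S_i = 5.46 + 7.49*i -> [5.46, 12.95, 20.44, 27.93, 35.42]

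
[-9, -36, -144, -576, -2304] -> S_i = -9*4^i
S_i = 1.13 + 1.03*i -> [1.13, 2.16, 3.19, 4.22, 5.25]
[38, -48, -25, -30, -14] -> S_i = Random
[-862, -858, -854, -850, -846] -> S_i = -862 + 4*i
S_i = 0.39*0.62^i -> [0.39, 0.24, 0.15, 0.09, 0.06]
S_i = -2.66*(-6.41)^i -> [-2.66, 17.05, -109.29, 700.58, -4490.7]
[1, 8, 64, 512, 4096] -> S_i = 1*8^i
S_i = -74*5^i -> [-74, -370, -1850, -9250, -46250]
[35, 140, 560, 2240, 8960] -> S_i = 35*4^i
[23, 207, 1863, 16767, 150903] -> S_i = 23*9^i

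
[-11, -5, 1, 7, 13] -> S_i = -11 + 6*i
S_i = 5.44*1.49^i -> [5.44, 8.11, 12.08, 18.0, 26.81]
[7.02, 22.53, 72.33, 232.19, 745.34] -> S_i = 7.02*3.21^i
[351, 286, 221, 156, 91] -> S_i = 351 + -65*i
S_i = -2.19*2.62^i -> [-2.19, -5.74, -15.03, -39.39, -103.19]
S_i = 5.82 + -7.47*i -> [5.82, -1.65, -9.12, -16.59, -24.06]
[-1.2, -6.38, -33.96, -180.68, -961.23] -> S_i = -1.20*5.32^i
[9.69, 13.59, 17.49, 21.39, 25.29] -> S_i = 9.69 + 3.90*i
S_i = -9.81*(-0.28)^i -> [-9.81, 2.75, -0.77, 0.22, -0.06]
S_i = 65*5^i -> [65, 325, 1625, 8125, 40625]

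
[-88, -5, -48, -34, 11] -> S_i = Random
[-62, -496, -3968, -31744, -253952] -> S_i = -62*8^i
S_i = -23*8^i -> [-23, -184, -1472, -11776, -94208]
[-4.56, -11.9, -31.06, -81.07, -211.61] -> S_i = -4.56*2.61^i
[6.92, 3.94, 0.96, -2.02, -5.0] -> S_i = 6.92 + -2.98*i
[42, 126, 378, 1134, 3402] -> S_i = 42*3^i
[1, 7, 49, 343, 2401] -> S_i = 1*7^i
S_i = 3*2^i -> [3, 6, 12, 24, 48]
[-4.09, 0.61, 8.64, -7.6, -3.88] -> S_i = Random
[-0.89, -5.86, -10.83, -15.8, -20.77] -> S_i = -0.89 + -4.97*i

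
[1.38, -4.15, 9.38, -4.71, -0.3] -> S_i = Random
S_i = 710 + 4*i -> [710, 714, 718, 722, 726]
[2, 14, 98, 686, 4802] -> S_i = 2*7^i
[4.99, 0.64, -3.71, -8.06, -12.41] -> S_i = 4.99 + -4.35*i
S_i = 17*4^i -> [17, 68, 272, 1088, 4352]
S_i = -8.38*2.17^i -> [-8.38, -18.18, -39.46, -85.63, -185.82]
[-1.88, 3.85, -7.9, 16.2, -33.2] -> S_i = -1.88*(-2.05)^i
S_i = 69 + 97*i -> [69, 166, 263, 360, 457]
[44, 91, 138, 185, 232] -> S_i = 44 + 47*i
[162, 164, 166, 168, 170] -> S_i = 162 + 2*i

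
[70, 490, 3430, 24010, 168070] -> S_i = 70*7^i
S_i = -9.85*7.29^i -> [-9.85, -71.81, -523.47, -3816.09, -27819.31]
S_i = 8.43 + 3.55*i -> [8.43, 11.98, 15.53, 19.08, 22.63]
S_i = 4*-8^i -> [4, -32, 256, -2048, 16384]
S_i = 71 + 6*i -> [71, 77, 83, 89, 95]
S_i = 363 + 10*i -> [363, 373, 383, 393, 403]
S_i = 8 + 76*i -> [8, 84, 160, 236, 312]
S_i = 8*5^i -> [8, 40, 200, 1000, 5000]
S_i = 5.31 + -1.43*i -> [5.31, 3.88, 2.45, 1.02, -0.41]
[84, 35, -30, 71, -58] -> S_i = Random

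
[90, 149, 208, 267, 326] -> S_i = 90 + 59*i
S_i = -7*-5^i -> [-7, 35, -175, 875, -4375]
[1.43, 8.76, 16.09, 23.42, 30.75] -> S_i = 1.43 + 7.33*i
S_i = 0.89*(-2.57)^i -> [0.89, -2.29, 5.88, -15.11, 38.83]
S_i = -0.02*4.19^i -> [-0.02, -0.08, -0.35, -1.47, -6.16]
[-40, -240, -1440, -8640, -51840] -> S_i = -40*6^i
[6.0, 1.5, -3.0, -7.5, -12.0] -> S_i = 6.00 + -4.50*i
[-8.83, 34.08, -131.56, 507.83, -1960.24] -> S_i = -8.83*(-3.86)^i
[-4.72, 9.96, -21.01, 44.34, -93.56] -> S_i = -4.72*(-2.11)^i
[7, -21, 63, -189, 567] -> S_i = 7*-3^i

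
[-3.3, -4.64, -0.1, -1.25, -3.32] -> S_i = Random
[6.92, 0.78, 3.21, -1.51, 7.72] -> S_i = Random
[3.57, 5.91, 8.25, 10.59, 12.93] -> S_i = 3.57 + 2.34*i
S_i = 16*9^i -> [16, 144, 1296, 11664, 104976]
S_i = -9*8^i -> [-9, -72, -576, -4608, -36864]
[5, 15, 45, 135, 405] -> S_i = 5*3^i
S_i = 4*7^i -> [4, 28, 196, 1372, 9604]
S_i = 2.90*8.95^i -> [2.9, 25.96, 232.3, 2079.06, 18607.59]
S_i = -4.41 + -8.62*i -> [-4.41, -13.03, -21.65, -30.27, -38.89]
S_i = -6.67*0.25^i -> [-6.67, -1.67, -0.42, -0.1, -0.03]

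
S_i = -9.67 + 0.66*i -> [-9.67, -9.01, -8.35, -7.69, -7.03]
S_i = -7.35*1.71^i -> [-7.35, -12.57, -21.49, -36.75, -62.85]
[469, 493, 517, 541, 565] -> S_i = 469 + 24*i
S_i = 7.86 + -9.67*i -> [7.86, -1.81, -11.48, -21.15, -30.82]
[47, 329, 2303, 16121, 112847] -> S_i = 47*7^i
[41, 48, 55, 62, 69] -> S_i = 41 + 7*i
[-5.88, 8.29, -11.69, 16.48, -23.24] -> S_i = -5.88*(-1.41)^i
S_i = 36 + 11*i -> [36, 47, 58, 69, 80]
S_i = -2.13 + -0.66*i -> [-2.13, -2.79, -3.45, -4.11, -4.77]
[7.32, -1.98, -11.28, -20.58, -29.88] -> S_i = 7.32 + -9.30*i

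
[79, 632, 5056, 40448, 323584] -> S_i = 79*8^i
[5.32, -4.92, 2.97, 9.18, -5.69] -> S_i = Random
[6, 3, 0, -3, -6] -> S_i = 6 + -3*i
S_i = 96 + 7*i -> [96, 103, 110, 117, 124]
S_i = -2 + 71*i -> [-2, 69, 140, 211, 282]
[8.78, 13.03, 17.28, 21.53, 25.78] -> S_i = 8.78 + 4.25*i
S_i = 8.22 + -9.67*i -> [8.22, -1.45, -11.12, -20.79, -30.46]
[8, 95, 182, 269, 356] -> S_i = 8 + 87*i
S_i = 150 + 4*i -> [150, 154, 158, 162, 166]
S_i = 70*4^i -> [70, 280, 1120, 4480, 17920]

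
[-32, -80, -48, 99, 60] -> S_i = Random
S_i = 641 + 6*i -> [641, 647, 653, 659, 665]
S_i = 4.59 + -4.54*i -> [4.59, 0.05, -4.49, -9.03, -13.57]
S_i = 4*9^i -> [4, 36, 324, 2916, 26244]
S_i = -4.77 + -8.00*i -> [-4.77, -12.77, -20.77, -28.77, -36.77]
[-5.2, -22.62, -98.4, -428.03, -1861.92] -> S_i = -5.20*4.35^i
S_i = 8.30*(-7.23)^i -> [8.3, -60.01, 433.87, -3136.84, 22679.39]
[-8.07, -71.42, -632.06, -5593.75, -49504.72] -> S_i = -8.07*8.85^i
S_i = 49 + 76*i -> [49, 125, 201, 277, 353]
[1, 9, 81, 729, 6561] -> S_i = 1*9^i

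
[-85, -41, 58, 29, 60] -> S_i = Random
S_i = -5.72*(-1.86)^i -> [-5.72, 10.64, -19.79, 36.81, -68.46]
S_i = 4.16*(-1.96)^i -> [4.16, -8.15, 15.98, -31.32, 61.39]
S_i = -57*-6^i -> [-57, 342, -2052, 12312, -73872]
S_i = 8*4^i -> [8, 32, 128, 512, 2048]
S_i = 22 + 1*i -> [22, 23, 24, 25, 26]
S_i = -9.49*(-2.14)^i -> [-9.49, 20.31, -43.46, 93.01, -199.03]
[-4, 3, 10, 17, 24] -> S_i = -4 + 7*i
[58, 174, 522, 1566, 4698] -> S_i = 58*3^i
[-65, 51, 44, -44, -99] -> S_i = Random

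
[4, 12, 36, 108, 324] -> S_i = 4*3^i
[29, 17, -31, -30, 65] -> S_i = Random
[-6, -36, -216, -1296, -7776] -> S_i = -6*6^i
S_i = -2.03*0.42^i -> [-2.03, -0.85, -0.36, -0.15, -0.06]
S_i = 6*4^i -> [6, 24, 96, 384, 1536]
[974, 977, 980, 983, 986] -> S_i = 974 + 3*i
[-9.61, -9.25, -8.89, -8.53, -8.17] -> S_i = -9.61 + 0.36*i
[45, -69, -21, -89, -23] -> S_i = Random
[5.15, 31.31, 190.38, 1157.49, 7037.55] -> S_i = 5.15*6.08^i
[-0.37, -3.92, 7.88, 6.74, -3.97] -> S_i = Random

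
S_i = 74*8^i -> [74, 592, 4736, 37888, 303104]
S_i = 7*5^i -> [7, 35, 175, 875, 4375]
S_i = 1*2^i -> [1, 2, 4, 8, 16]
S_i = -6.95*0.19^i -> [-6.95, -1.32, -0.25, -0.05, -0.01]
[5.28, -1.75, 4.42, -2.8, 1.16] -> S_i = Random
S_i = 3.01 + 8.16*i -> [3.01, 11.17, 19.33, 27.49, 35.65]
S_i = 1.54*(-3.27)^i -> [1.54, -5.04, 16.47, -53.85, 176.08]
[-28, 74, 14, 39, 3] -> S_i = Random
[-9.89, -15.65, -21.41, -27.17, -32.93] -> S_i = -9.89 + -5.76*i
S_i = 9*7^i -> [9, 63, 441, 3087, 21609]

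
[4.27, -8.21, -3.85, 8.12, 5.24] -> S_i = Random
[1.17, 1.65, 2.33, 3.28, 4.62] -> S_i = 1.17*1.41^i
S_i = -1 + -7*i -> [-1, -8, -15, -22, -29]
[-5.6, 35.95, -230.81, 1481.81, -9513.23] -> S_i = -5.60*(-6.42)^i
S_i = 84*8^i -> [84, 672, 5376, 43008, 344064]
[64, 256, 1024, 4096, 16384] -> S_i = 64*4^i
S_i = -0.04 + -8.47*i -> [-0.04, -8.51, -16.98, -25.45, -33.92]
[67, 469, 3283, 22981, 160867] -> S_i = 67*7^i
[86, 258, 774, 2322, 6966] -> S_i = 86*3^i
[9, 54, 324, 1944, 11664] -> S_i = 9*6^i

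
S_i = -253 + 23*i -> [-253, -230, -207, -184, -161]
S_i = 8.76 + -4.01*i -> [8.76, 4.75, 0.74, -3.27, -7.28]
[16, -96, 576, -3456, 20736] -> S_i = 16*-6^i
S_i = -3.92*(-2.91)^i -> [-3.92, 11.41, -33.19, 96.6, -281.1]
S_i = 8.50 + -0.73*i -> [8.5, 7.77, 7.04, 6.31, 5.58]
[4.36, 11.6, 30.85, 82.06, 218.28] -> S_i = 4.36*2.66^i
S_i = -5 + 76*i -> [-5, 71, 147, 223, 299]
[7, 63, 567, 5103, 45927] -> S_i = 7*9^i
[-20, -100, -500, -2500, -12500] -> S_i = -20*5^i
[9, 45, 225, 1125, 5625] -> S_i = 9*5^i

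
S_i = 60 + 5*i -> [60, 65, 70, 75, 80]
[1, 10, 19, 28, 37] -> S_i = 1 + 9*i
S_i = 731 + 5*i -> [731, 736, 741, 746, 751]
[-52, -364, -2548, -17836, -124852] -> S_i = -52*7^i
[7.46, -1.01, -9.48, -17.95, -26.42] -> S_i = 7.46 + -8.47*i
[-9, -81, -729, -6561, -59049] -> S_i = -9*9^i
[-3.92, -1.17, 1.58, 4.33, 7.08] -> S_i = -3.92 + 2.75*i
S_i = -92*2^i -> [-92, -184, -368, -736, -1472]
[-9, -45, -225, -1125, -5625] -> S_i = -9*5^i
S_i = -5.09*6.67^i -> [-5.09, -33.95, -226.45, -1510.41, -10074.44]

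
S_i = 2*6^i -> [2, 12, 72, 432, 2592]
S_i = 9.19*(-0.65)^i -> [9.19, -5.97, 3.88, -2.52, 1.64]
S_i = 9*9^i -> [9, 81, 729, 6561, 59049]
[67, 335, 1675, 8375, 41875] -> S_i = 67*5^i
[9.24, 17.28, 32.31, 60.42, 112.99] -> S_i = 9.24*1.87^i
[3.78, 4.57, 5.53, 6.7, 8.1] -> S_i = 3.78*1.21^i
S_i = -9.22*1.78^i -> [-9.22, -16.41, -29.21, -52.0, -92.56]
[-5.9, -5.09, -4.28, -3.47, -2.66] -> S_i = -5.90 + 0.81*i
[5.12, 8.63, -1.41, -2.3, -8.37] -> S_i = Random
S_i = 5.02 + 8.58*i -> [5.02, 13.6, 22.18, 30.76, 39.34]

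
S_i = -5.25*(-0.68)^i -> [-5.25, 3.57, -2.43, 1.65, -1.12]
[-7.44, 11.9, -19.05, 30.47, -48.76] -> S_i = -7.44*(-1.60)^i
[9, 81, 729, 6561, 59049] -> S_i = 9*9^i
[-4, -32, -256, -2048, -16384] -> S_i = -4*8^i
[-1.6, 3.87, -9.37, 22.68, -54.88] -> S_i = -1.60*(-2.42)^i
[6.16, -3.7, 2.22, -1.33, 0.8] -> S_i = 6.16*(-0.60)^i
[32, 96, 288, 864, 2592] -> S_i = 32*3^i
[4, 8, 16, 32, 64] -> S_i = 4*2^i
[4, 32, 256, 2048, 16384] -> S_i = 4*8^i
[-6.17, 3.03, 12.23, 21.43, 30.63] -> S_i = -6.17 + 9.20*i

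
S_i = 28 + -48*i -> [28, -20, -68, -116, -164]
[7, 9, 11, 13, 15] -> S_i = 7 + 2*i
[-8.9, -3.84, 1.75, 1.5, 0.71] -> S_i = Random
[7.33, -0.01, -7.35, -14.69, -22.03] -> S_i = 7.33 + -7.34*i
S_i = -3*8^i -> [-3, -24, -192, -1536, -12288]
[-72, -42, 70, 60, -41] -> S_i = Random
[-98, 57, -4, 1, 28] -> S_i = Random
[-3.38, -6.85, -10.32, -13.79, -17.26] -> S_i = -3.38 + -3.47*i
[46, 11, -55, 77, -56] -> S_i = Random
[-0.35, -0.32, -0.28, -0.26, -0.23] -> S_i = -0.35*0.90^i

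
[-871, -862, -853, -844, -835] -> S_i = -871 + 9*i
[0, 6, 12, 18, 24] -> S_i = 0 + 6*i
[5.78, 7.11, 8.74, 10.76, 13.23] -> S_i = 5.78*1.23^i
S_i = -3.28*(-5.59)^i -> [-3.28, 18.34, -102.49, 572.94, -3202.74]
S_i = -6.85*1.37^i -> [-6.85, -9.38, -12.86, -17.61, -24.13]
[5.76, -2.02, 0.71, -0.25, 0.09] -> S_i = 5.76*(-0.35)^i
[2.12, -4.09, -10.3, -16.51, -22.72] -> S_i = 2.12 + -6.21*i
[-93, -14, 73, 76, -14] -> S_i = Random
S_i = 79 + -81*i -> [79, -2, -83, -164, -245]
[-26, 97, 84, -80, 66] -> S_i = Random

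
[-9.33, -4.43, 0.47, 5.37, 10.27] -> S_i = -9.33 + 4.90*i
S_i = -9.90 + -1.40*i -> [-9.9, -11.3, -12.7, -14.1, -15.5]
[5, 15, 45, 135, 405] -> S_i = 5*3^i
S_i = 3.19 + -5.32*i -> [3.19, -2.13, -7.45, -12.77, -18.09]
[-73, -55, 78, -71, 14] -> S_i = Random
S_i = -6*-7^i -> [-6, 42, -294, 2058, -14406]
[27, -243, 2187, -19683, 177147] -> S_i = 27*-9^i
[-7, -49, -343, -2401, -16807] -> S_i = -7*7^i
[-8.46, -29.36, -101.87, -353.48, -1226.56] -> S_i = -8.46*3.47^i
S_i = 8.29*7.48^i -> [8.29, 62.01, 463.83, 3469.44, 25951.41]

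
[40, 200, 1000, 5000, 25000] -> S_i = 40*5^i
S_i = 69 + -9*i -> [69, 60, 51, 42, 33]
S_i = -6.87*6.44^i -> [-6.87, -44.24, -284.92, -1834.91, -11816.81]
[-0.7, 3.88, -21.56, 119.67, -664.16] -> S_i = -0.70*(-5.55)^i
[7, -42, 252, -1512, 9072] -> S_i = 7*-6^i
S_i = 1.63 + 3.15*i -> [1.63, 4.78, 7.93, 11.08, 14.23]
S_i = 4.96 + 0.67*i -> [4.96, 5.63, 6.3, 6.97, 7.64]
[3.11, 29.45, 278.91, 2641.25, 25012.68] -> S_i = 3.11*9.47^i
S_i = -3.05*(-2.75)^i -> [-3.05, 8.39, -23.07, 63.43, -174.43]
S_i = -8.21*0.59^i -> [-8.21, -4.84, -2.86, -1.69, -0.99]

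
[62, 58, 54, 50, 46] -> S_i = 62 + -4*i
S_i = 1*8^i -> [1, 8, 64, 512, 4096]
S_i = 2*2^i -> [2, 4, 8, 16, 32]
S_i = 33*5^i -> [33, 165, 825, 4125, 20625]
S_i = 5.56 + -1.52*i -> [5.56, 4.04, 2.52, 1.0, -0.52]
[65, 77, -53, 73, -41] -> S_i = Random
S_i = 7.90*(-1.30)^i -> [7.9, -10.27, 13.35, -17.36, 22.56]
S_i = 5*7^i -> [5, 35, 245, 1715, 12005]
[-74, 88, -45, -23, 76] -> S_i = Random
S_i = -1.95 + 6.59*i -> [-1.95, 4.64, 11.23, 17.82, 24.41]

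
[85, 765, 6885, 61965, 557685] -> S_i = 85*9^i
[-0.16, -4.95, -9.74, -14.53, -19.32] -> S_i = -0.16 + -4.79*i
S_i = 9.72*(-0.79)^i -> [9.72, -7.68, 6.07, -4.79, 3.79]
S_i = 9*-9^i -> [9, -81, 729, -6561, 59049]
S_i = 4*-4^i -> [4, -16, 64, -256, 1024]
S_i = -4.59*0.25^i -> [-4.59, -1.15, -0.29, -0.07, -0.02]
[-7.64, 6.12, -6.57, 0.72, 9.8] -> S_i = Random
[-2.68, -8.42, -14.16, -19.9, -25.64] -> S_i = -2.68 + -5.74*i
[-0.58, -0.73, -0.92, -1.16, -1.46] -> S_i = -0.58*1.26^i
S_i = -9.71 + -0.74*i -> [-9.71, -10.45, -11.19, -11.93, -12.67]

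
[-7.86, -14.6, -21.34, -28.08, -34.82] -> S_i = -7.86 + -6.74*i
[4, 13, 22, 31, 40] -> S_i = 4 + 9*i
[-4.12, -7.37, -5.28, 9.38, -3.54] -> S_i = Random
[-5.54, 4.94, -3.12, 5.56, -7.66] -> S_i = Random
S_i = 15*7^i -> [15, 105, 735, 5145, 36015]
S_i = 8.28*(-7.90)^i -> [8.28, -65.41, 516.75, -4082.36, 32250.67]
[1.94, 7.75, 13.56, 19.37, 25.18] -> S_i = 1.94 + 5.81*i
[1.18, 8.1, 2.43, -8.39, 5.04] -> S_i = Random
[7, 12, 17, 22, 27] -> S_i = 7 + 5*i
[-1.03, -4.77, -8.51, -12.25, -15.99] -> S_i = -1.03 + -3.74*i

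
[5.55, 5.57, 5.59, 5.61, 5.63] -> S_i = 5.55 + 0.02*i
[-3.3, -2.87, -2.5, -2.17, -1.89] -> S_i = -3.30*0.87^i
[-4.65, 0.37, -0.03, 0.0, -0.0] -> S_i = -4.65*(-0.08)^i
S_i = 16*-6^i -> [16, -96, 576, -3456, 20736]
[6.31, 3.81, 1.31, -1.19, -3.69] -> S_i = 6.31 + -2.50*i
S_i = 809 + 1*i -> [809, 810, 811, 812, 813]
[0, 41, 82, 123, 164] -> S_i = 0 + 41*i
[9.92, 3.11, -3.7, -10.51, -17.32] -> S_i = 9.92 + -6.81*i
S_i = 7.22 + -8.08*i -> [7.22, -0.86, -8.94, -17.02, -25.1]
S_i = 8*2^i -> [8, 16, 32, 64, 128]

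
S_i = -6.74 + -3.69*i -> [-6.74, -10.43, -14.12, -17.81, -21.5]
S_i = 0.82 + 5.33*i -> [0.82, 6.15, 11.48, 16.81, 22.14]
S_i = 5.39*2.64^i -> [5.39, 14.23, 37.57, 99.17, 261.82]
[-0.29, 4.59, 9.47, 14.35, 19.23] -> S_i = -0.29 + 4.88*i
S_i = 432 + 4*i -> [432, 436, 440, 444, 448]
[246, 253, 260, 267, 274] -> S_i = 246 + 7*i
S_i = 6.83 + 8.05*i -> [6.83, 14.88, 22.93, 30.98, 39.03]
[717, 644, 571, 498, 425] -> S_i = 717 + -73*i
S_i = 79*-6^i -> [79, -474, 2844, -17064, 102384]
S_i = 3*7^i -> [3, 21, 147, 1029, 7203]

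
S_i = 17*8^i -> [17, 136, 1088, 8704, 69632]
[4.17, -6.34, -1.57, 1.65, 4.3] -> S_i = Random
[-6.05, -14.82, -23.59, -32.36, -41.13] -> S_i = -6.05 + -8.77*i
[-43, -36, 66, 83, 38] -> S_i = Random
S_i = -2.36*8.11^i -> [-2.36, -19.14, -155.22, -1258.85, -10209.29]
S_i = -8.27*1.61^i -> [-8.27, -13.31, -21.44, -34.51, -55.57]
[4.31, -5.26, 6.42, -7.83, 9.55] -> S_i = 4.31*(-1.22)^i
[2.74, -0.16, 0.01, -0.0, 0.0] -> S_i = 2.74*(-0.06)^i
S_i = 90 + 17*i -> [90, 107, 124, 141, 158]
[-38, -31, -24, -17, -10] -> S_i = -38 + 7*i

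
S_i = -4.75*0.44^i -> [-4.75, -2.09, -0.92, -0.4, -0.18]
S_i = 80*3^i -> [80, 240, 720, 2160, 6480]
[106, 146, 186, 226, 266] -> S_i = 106 + 40*i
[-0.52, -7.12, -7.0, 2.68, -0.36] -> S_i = Random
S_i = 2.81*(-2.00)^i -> [2.81, -5.62, 11.24, -22.48, 44.96]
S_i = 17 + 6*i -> [17, 23, 29, 35, 41]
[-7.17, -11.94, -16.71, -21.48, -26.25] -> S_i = -7.17 + -4.77*i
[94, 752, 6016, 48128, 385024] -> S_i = 94*8^i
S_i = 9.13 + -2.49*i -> [9.13, 6.64, 4.15, 1.66, -0.83]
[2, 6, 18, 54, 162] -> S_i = 2*3^i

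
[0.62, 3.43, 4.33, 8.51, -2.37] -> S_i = Random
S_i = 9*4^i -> [9, 36, 144, 576, 2304]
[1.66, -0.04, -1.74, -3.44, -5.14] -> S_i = 1.66 + -1.70*i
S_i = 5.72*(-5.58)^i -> [5.72, -31.92, 178.1, -993.8, 5545.4]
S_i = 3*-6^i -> [3, -18, 108, -648, 3888]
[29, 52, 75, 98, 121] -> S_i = 29 + 23*i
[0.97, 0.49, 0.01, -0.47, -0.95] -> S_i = 0.97 + -0.48*i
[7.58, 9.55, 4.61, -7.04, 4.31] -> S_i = Random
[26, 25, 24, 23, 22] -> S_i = 26 + -1*i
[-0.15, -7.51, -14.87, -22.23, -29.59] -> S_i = -0.15 + -7.36*i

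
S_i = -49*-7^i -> [-49, 343, -2401, 16807, -117649]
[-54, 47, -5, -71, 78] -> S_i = Random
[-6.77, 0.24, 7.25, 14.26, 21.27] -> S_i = -6.77 + 7.01*i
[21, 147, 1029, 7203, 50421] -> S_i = 21*7^i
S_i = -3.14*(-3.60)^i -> [-3.14, 11.3, -40.69, 146.5, -527.4]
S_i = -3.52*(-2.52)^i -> [-3.52, 8.87, -22.35, 56.33, -141.95]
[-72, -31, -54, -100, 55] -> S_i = Random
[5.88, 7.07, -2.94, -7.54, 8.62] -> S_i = Random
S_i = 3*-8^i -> [3, -24, 192, -1536, 12288]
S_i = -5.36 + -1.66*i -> [-5.36, -7.02, -8.68, -10.34, -12.0]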